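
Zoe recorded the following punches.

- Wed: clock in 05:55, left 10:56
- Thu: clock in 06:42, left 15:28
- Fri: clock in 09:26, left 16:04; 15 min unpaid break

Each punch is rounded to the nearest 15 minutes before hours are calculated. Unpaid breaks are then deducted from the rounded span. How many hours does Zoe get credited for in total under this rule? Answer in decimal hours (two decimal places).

20.00 hours

Wed: in 05:55→06:00, out 10:56→11:00; 5 h 0 min
Thu: in 06:42→06:45, out 15:28→15:30; 8 h 45 min
Fri: in 09:26→09:30, out 16:04→16:00; 6 h 30 min − 15 min = 6 h 15 min
Total credited: 20 h 0 min.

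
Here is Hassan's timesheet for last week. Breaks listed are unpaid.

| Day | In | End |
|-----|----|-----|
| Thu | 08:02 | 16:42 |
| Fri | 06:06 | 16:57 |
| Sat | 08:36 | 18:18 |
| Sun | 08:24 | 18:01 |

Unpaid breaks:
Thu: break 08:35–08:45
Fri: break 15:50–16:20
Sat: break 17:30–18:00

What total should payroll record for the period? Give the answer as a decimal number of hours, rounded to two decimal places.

37.67 hours

Thu: 08:02–16:42 = 8 h 40 min; less 10 min break → 8 h 30 min
Fri: 06:06–16:57 = 10 h 51 min; less 30 min break → 10 h 21 min
Sat: 08:36–18:18 = 9 h 42 min; less 30 min break → 9 h 12 min
Sun: 08:24–18:01 = 9 h 37 min
Total: 8 h 30 min + 10 h 21 min + 9 h 12 min + 9 h 37 min = 37 h 40 min.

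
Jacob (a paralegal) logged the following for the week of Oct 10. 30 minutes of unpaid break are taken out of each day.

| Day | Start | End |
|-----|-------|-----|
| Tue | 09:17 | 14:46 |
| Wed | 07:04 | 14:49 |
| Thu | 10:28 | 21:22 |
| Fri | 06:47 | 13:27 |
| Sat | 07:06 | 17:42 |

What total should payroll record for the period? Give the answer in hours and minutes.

Tue: 09:17–14:46 = 5 h 29 min; less 30 min break → 4 h 59 min
Wed: 07:04–14:49 = 7 h 45 min; less 30 min break → 7 h 15 min
Thu: 10:28–21:22 = 10 h 54 min; less 30 min break → 10 h 24 min
Fri: 06:47–13:27 = 6 h 40 min; less 30 min break → 6 h 10 min
Sat: 07:06–17:42 = 10 h 36 min; less 30 min break → 10 h 6 min
Total: 4 h 59 min + 7 h 15 min + 10 h 24 min + 6 h 10 min + 10 h 6 min = 38 h 54 min.

38 h 54 min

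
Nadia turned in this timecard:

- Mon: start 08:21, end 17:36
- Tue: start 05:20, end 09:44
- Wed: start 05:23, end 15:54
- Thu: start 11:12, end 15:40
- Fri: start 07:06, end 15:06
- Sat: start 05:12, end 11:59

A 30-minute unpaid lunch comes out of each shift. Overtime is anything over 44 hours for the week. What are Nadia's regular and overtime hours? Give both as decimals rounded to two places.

Regular 40.42 hours, overtime 0.00 hours

Mon: 08:21–17:36 = 9 h 15 min; less 30 min break → 8 h 45 min
Tue: 05:20–09:44 = 4 h 24 min; less 30 min break → 3 h 54 min
Wed: 05:23–15:54 = 10 h 31 min; less 30 min break → 10 h 1 min
Thu: 11:12–15:40 = 4 h 28 min; less 30 min break → 3 h 58 min
Fri: 07:06–15:06 = 8 h 0 min; less 30 min break → 7 h 30 min
Sat: 05:12–11:59 = 6 h 47 min; less 30 min break → 6 h 17 min
Total worked: 40 h 25 min = 40.42 h.
Threshold 44 h → overtime 0 h 0 min, regular 40 h 25 min.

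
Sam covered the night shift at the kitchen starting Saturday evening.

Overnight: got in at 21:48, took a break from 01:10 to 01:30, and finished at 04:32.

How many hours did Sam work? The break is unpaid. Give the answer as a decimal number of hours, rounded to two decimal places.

Overnight: 21:48 → midnight = 2 h 12 min; midnight → 04:32 = 4 h 32 min; span 6 h 44 min; less 20 min break → 6 h 24 min

6.40 hours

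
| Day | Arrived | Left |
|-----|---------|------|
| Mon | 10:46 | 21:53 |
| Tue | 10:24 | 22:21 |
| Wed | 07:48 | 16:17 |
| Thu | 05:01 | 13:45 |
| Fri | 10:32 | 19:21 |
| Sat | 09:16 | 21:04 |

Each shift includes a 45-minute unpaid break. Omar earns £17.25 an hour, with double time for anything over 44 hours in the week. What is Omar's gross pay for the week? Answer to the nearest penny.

£1186.80

Mon: 10:46–21:53 = 11 h 7 min; less 45 min break → 10 h 22 min
Tue: 10:24–22:21 = 11 h 57 min; less 45 min break → 11 h 12 min
Wed: 07:48–16:17 = 8 h 29 min; less 45 min break → 7 h 44 min
Thu: 05:01–13:45 = 8 h 44 min; less 45 min break → 7 h 59 min
Fri: 10:32–19:21 = 8 h 49 min; less 45 min break → 8 h 4 min
Sat: 09:16–21:04 = 11 h 48 min; less 45 min break → 11 h 3 min
Total worked: 56 h 24 min = 3384 min.
Regular 44 h 0 min = 2640 min at £17.25/h; overtime 12 h 24 min = 744 min at £34.50/h.
Pay = (2640 × £17.25 + 744 × £34.50) ÷ 60 = £1186.80.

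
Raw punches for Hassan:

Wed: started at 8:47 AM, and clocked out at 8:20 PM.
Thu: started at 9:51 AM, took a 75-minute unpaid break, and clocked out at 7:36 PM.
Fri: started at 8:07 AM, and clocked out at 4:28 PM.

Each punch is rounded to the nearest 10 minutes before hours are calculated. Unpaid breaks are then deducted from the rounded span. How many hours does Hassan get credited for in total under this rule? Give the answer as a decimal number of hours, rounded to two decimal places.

Wed: in 8:47 AM→8:50 AM, out 8:20 PM→8:20 PM; 11 h 30 min
Thu: in 9:51 AM→9:50 AM, out 7:36 PM→7:40 PM; 9 h 50 min − 75 min = 8 h 35 min
Fri: in 8:07 AM→8:10 AM, out 4:28 PM→4:30 PM; 8 h 20 min
Total credited: 28 h 25 min.

28.42 hours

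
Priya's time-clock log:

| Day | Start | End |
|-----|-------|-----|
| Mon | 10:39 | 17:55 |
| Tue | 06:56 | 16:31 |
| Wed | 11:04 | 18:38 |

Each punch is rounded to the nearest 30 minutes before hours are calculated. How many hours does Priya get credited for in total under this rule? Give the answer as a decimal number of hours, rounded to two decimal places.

24.50 hours

Mon: in 10:39→10:30, out 17:55→18:00; 7 h 30 min
Tue: in 06:56→07:00, out 16:31→16:30; 9 h 30 min
Wed: in 11:04→11:00, out 18:38→18:30; 7 h 30 min
Total credited: 24 h 30 min.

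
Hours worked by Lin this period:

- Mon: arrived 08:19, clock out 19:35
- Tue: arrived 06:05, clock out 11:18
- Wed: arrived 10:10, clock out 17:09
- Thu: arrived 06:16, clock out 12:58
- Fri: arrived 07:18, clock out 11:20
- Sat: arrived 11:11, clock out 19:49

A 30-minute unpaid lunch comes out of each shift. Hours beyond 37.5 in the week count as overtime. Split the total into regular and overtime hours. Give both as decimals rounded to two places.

Mon: 08:19–19:35 = 11 h 16 min; less 30 min break → 10 h 46 min
Tue: 06:05–11:18 = 5 h 13 min; less 30 min break → 4 h 43 min
Wed: 10:10–17:09 = 6 h 59 min; less 30 min break → 6 h 29 min
Thu: 06:16–12:58 = 6 h 42 min; less 30 min break → 6 h 12 min
Fri: 07:18–11:20 = 4 h 2 min; less 30 min break → 3 h 32 min
Sat: 11:11–19:49 = 8 h 38 min; less 30 min break → 8 h 8 min
Total worked: 39 h 50 min = 39.83 h.
Threshold 37.5 h → overtime 2 h 20 min, regular 37 h 30 min.

Regular 37.50 hours, overtime 2.33 hours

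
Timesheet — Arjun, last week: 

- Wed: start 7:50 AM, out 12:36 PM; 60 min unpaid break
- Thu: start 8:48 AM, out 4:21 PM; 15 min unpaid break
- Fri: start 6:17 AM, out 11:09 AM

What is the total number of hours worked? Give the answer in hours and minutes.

Wed: 7:50 AM–12:36 PM = 4 h 46 min; less 60 min break → 3 h 46 min
Thu: 8:48 AM–4:21 PM = 7 h 33 min; less 15 min break → 7 h 18 min
Fri: 6:17 AM–11:09 AM = 4 h 52 min
Total: 3 h 46 min + 7 h 18 min + 4 h 52 min = 15 h 56 min.

15 h 56 min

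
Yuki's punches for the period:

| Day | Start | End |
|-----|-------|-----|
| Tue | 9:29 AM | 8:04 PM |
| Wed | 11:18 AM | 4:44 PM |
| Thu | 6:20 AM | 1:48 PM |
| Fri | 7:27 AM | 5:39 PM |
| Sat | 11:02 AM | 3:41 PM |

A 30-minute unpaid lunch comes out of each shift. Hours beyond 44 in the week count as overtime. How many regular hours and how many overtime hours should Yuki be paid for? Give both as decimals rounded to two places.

Tue: 9:29 AM–8:04 PM = 10 h 35 min; less 30 min break → 10 h 5 min
Wed: 11:18 AM–4:44 PM = 5 h 26 min; less 30 min break → 4 h 56 min
Thu: 6:20 AM–1:48 PM = 7 h 28 min; less 30 min break → 6 h 58 min
Fri: 7:27 AM–5:39 PM = 10 h 12 min; less 30 min break → 9 h 42 min
Sat: 11:02 AM–3:41 PM = 4 h 39 min; less 30 min break → 4 h 9 min
Total worked: 35 h 50 min = 35.83 h.
Threshold 44 h → overtime 0 h 0 min, regular 35 h 50 min.

Regular 35.83 hours, overtime 0.00 hours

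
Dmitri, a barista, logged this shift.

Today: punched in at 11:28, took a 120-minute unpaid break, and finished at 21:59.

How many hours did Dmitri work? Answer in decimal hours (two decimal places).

Today: 11:28–21:59 = 10 h 31 min; less 120 min break → 8 h 31 min

8.52 hours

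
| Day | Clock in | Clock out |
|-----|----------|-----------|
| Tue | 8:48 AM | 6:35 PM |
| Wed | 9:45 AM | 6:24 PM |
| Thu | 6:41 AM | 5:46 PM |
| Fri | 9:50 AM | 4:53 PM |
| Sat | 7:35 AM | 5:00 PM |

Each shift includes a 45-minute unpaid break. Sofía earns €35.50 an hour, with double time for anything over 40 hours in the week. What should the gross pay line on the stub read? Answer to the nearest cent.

Tue: 8:48 AM–6:35 PM = 9 h 47 min; less 45 min break → 9 h 2 min
Wed: 9:45 AM–6:24 PM = 8 h 39 min; less 45 min break → 7 h 54 min
Thu: 6:41 AM–5:46 PM = 11 h 5 min; less 45 min break → 10 h 20 min
Fri: 9:50 AM–4:53 PM = 7 h 3 min; less 45 min break → 6 h 18 min
Sat: 7:35 AM–5:00 PM = 9 h 25 min; less 45 min break → 8 h 40 min
Total worked: 42 h 14 min = 2534 min.
Regular 40 h 0 min = 2400 min at €35.50/h; overtime 2 h 14 min = 134 min at €71.00/h.
Pay = (2400 × €35.50 + 134 × €71.00) ÷ 60 = €1578.57.

€1578.57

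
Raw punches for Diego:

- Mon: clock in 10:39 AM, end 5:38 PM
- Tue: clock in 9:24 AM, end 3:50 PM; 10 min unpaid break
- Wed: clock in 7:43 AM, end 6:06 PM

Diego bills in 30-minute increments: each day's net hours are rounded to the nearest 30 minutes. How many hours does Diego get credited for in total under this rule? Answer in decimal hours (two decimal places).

24.00 hours

Mon: 10:39 AM–5:38 PM = 6 h 59 min → rounds to 7 h 0 min
Tue: 9:24 AM–3:50 PM = 6 h 26 min − 10 min = 6 h 16 min → rounds to 6 h 30 min
Wed: 7:43 AM–6:06 PM = 10 h 23 min → rounds to 10 h 30 min
Total credited: 24 h 0 min.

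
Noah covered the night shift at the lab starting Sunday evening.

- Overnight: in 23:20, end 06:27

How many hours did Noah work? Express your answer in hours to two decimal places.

Overnight: 23:20 → midnight = 0 h 40 min; midnight → 06:27 = 6 h 27 min; span 7 h 7 min

7.12 hours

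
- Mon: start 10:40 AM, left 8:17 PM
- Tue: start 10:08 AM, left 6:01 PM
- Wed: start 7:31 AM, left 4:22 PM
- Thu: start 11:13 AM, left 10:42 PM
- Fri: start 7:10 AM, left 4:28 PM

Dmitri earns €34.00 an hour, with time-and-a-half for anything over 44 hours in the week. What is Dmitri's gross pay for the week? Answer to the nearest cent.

Mon: 10:40 AM–8:17 PM = 9 h 37 min
Tue: 10:08 AM–6:01 PM = 7 h 53 min
Wed: 7:31 AM–4:22 PM = 8 h 51 min
Thu: 11:13 AM–10:42 PM = 11 h 29 min
Fri: 7:10 AM–4:28 PM = 9 h 18 min
Total worked: 47 h 8 min = 2828 min.
Regular 44 h 0 min = 2640 min at €34.00/h; overtime 3 h 8 min = 188 min at €51.00/h.
Pay = (2640 × €34.00 + 188 × €51.00) ÷ 60 = €1655.80.

€1655.80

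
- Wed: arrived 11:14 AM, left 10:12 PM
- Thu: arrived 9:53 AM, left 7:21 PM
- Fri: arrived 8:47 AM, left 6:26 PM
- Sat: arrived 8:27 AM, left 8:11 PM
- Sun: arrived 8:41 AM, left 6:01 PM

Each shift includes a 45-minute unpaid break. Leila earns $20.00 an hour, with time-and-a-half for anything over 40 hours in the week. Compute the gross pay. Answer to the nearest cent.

Wed: 11:14 AM–10:12 PM = 10 h 58 min; less 45 min break → 10 h 13 min
Thu: 9:53 AM–7:21 PM = 9 h 28 min; less 45 min break → 8 h 43 min
Fri: 8:47 AM–6:26 PM = 9 h 39 min; less 45 min break → 8 h 54 min
Sat: 8:27 AM–8:11 PM = 11 h 44 min; less 45 min break → 10 h 59 min
Sun: 8:41 AM–6:01 PM = 9 h 20 min; less 45 min break → 8 h 35 min
Total worked: 47 h 24 min = 2844 min.
Regular 40 h 0 min = 2400 min at $20.00/h; overtime 7 h 24 min = 444 min at $30.00/h.
Pay = (2400 × $20.00 + 444 × $30.00) ÷ 60 = $1022.00.

$1022.00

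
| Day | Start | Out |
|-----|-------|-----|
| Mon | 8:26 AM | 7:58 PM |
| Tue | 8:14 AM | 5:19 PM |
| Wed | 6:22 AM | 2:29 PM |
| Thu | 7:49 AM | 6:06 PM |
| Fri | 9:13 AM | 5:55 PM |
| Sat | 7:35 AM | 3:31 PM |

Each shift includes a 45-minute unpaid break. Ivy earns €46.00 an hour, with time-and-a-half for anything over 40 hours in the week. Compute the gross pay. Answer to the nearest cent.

€2609.35

Mon: 8:26 AM–7:58 PM = 11 h 32 min; less 45 min break → 10 h 47 min
Tue: 8:14 AM–5:19 PM = 9 h 5 min; less 45 min break → 8 h 20 min
Wed: 6:22 AM–2:29 PM = 8 h 7 min; less 45 min break → 7 h 22 min
Thu: 7:49 AM–6:06 PM = 10 h 17 min; less 45 min break → 9 h 32 min
Fri: 9:13 AM–5:55 PM = 8 h 42 min; less 45 min break → 7 h 57 min
Sat: 7:35 AM–3:31 PM = 7 h 56 min; less 45 min break → 7 h 11 min
Total worked: 51 h 9 min = 3069 min.
Regular 40 h 0 min = 2400 min at €46.00/h; overtime 11 h 9 min = 669 min at €69.00/h.
Pay = (2400 × €46.00 + 669 × €69.00) ÷ 60 = €2609.35.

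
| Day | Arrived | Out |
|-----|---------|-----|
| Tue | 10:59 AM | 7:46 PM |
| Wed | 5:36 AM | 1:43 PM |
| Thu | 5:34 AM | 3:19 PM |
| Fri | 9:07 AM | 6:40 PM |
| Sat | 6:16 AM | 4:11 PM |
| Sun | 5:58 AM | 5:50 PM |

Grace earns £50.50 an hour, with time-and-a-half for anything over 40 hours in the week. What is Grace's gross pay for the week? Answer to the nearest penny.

£3382.24

Tue: 10:59 AM–7:46 PM = 8 h 47 min
Wed: 5:36 AM–1:43 PM = 8 h 7 min
Thu: 5:34 AM–3:19 PM = 9 h 45 min
Fri: 9:07 AM–6:40 PM = 9 h 33 min
Sat: 6:16 AM–4:11 PM = 9 h 55 min
Sun: 5:58 AM–5:50 PM = 11 h 52 min
Total worked: 57 h 59 min = 3479 min.
Regular 40 h 0 min = 2400 min at £50.50/h; overtime 17 h 59 min = 1079 min at £75.75/h.
Pay = (2400 × £50.50 + 1079 × £75.75) ÷ 60 = £3382.24.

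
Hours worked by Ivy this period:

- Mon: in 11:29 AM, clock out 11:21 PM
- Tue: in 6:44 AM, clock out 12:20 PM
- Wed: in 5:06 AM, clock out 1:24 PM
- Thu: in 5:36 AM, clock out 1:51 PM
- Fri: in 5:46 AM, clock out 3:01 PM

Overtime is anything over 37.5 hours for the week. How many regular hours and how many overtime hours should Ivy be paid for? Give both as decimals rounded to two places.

Mon: 11:29 AM–11:21 PM = 11 h 52 min
Tue: 6:44 AM–12:20 PM = 5 h 36 min
Wed: 5:06 AM–1:24 PM = 8 h 18 min
Thu: 5:36 AM–1:51 PM = 8 h 15 min
Fri: 5:46 AM–3:01 PM = 9 h 15 min
Total worked: 43 h 16 min = 43.27 h.
Threshold 37.5 h → overtime 5 h 46 min, regular 37 h 30 min.

Regular 37.50 hours, overtime 5.77 hours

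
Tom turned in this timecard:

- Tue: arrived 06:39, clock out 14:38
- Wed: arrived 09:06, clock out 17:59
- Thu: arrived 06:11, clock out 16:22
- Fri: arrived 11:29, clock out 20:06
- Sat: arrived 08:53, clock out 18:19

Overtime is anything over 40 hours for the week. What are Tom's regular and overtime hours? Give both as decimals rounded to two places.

Regular 40.00 hours, overtime 5.10 hours

Tue: 06:39–14:38 = 7 h 59 min
Wed: 09:06–17:59 = 8 h 53 min
Thu: 06:11–16:22 = 10 h 11 min
Fri: 11:29–20:06 = 8 h 37 min
Sat: 08:53–18:19 = 9 h 26 min
Total worked: 45 h 6 min = 45.10 h.
Threshold 40 h → overtime 5 h 6 min, regular 40 h 0 min.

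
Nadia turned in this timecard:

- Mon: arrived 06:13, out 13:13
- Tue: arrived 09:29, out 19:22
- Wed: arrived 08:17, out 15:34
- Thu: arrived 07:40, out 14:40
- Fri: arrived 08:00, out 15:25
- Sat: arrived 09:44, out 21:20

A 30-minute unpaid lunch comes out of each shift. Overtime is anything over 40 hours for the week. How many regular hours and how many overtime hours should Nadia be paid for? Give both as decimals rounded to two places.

Mon: 06:13–13:13 = 7 h 0 min; less 30 min break → 6 h 30 min
Tue: 09:29–19:22 = 9 h 53 min; less 30 min break → 9 h 23 min
Wed: 08:17–15:34 = 7 h 17 min; less 30 min break → 6 h 47 min
Thu: 07:40–14:40 = 7 h 0 min; less 30 min break → 6 h 30 min
Fri: 08:00–15:25 = 7 h 25 min; less 30 min break → 6 h 55 min
Sat: 09:44–21:20 = 11 h 36 min; less 30 min break → 11 h 6 min
Total worked: 47 h 11 min = 47.18 h.
Threshold 40 h → overtime 7 h 11 min, regular 40 h 0 min.

Regular 40.00 hours, overtime 7.18 hours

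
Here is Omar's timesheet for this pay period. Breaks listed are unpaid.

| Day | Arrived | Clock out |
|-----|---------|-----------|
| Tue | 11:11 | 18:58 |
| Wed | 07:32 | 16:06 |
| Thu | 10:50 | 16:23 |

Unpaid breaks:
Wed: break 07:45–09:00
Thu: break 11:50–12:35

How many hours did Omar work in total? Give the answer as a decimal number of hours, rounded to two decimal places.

Tue: 11:11–18:58 = 7 h 47 min
Wed: 07:32–16:06 = 8 h 34 min; less 75 min break → 7 h 19 min
Thu: 10:50–16:23 = 5 h 33 min; less 45 min break → 4 h 48 min
Total: 7 h 47 min + 7 h 19 min + 4 h 48 min = 19 h 54 min.

19.90 hours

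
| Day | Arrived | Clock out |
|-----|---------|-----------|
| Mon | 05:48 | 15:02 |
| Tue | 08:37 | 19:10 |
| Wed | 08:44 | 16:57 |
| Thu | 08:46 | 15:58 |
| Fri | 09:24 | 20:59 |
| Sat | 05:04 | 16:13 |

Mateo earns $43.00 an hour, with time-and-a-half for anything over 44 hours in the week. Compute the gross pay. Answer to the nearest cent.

$2790.70

Mon: 05:48–15:02 = 9 h 14 min
Tue: 08:37–19:10 = 10 h 33 min
Wed: 08:44–16:57 = 8 h 13 min
Thu: 08:46–15:58 = 7 h 12 min
Fri: 09:24–20:59 = 11 h 35 min
Sat: 05:04–16:13 = 11 h 9 min
Total worked: 57 h 56 min = 3476 min.
Regular 44 h 0 min = 2640 min at $43.00/h; overtime 13 h 56 min = 836 min at $64.50/h.
Pay = (2640 × $43.00 + 836 × $64.50) ÷ 60 = $2790.70.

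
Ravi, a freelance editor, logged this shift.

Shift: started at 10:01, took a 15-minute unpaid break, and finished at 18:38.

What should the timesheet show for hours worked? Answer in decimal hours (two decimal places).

8.37 hours

Shift: 10:01–18:38 = 8 h 37 min; less 15 min break → 8 h 22 min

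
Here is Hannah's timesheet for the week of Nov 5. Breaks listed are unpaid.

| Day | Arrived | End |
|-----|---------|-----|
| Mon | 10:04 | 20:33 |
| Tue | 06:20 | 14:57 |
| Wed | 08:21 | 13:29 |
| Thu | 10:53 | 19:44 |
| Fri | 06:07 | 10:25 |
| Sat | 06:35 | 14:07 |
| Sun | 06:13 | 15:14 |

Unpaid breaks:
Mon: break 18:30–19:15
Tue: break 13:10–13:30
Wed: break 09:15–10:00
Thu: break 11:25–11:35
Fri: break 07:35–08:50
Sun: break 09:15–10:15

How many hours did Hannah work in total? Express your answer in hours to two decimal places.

49.68 hours

Mon: 10:04–20:33 = 10 h 29 min; less 45 min break → 9 h 44 min
Tue: 06:20–14:57 = 8 h 37 min; less 20 min break → 8 h 17 min
Wed: 08:21–13:29 = 5 h 8 min; less 45 min break → 4 h 23 min
Thu: 10:53–19:44 = 8 h 51 min; less 10 min break → 8 h 41 min
Fri: 06:07–10:25 = 4 h 18 min; less 75 min break → 3 h 3 min
Sat: 06:35–14:07 = 7 h 32 min
Sun: 06:13–15:14 = 9 h 1 min; less 60 min break → 8 h 1 min
Total: 9 h 44 min + 8 h 17 min + 4 h 23 min + 8 h 41 min + 3 h 3 min + 7 h 32 min + 8 h 1 min = 49 h 41 min.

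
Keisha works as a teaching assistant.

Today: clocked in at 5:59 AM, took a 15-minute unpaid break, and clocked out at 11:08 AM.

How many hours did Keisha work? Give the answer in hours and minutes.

4 h 54 min

Today: 5:59 AM–11:08 AM = 5 h 9 min; less 15 min break → 4 h 54 min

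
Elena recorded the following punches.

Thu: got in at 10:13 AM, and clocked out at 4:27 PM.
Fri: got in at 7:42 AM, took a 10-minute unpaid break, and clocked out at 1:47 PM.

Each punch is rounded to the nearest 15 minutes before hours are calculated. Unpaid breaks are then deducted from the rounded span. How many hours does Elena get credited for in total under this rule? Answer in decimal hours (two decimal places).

Thu: in 10:13 AM→10:15 AM, out 4:27 PM→4:30 PM; 6 h 15 min
Fri: in 7:42 AM→7:45 AM, out 1:47 PM→1:45 PM; 6 h 0 min − 10 min = 5 h 50 min
Total credited: 12 h 5 min.

12.08 hours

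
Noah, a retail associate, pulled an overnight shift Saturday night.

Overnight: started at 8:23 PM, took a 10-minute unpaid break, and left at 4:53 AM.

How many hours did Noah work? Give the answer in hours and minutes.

Overnight: 8:23 PM → midnight = 3 h 37 min; midnight → 4:53 AM = 4 h 53 min; span 8 h 30 min; less 10 min break → 8 h 20 min

8 h 20 min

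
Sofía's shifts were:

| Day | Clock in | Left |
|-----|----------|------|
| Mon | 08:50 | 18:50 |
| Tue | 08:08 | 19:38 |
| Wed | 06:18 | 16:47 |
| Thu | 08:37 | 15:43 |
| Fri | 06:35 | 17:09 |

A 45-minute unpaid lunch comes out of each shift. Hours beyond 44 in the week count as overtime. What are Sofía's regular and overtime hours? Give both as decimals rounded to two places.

Regular 44.00 hours, overtime 1.90 hours

Mon: 08:50–18:50 = 10 h 0 min; less 45 min break → 9 h 15 min
Tue: 08:08–19:38 = 11 h 30 min; less 45 min break → 10 h 45 min
Wed: 06:18–16:47 = 10 h 29 min; less 45 min break → 9 h 44 min
Thu: 08:37–15:43 = 7 h 6 min; less 45 min break → 6 h 21 min
Fri: 06:35–17:09 = 10 h 34 min; less 45 min break → 9 h 49 min
Total worked: 45 h 54 min = 45.90 h.
Threshold 44 h → overtime 1 h 54 min, regular 44 h 0 min.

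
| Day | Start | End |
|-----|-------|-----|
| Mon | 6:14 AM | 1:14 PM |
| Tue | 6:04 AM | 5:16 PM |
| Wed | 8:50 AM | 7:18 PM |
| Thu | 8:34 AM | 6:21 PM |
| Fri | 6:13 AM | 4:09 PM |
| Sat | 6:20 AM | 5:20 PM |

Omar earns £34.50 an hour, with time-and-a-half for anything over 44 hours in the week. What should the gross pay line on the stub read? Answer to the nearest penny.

Mon: 6:14 AM–1:14 PM = 7 h 0 min
Tue: 6:04 AM–5:16 PM = 11 h 12 min
Wed: 8:50 AM–7:18 PM = 10 h 28 min
Thu: 8:34 AM–6:21 PM = 9 h 47 min
Fri: 6:13 AM–4:09 PM = 9 h 56 min
Sat: 6:20 AM–5:20 PM = 11 h 0 min
Total worked: 59 h 23 min = 3563 min.
Regular 44 h 0 min = 2640 min at £34.50/h; overtime 15 h 23 min = 923 min at £51.75/h.
Pay = (2640 × £34.50 + 923 × £51.75) ÷ 60 = £2314.09.

£2314.09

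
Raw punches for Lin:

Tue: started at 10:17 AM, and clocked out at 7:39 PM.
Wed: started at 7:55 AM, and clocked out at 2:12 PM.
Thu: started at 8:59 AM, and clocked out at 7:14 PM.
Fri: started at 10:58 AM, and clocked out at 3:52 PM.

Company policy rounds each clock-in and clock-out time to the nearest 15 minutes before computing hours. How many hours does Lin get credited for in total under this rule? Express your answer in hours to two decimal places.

30.75 hours

Tue: in 10:17 AM→10:15 AM, out 7:39 PM→7:45 PM; 9 h 30 min
Wed: in 7:55 AM→8:00 AM, out 2:12 PM→2:15 PM; 6 h 15 min
Thu: in 8:59 AM→9:00 AM, out 7:14 PM→7:15 PM; 10 h 15 min
Fri: in 10:58 AM→11:00 AM, out 3:52 PM→3:45 PM; 4 h 45 min
Total credited: 30 h 45 min.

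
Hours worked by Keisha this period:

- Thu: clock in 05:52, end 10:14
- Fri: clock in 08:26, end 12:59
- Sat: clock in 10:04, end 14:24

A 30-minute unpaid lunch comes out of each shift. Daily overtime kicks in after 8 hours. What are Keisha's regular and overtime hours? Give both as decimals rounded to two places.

Regular 11.75 hours, overtime 0.00 hours

Thu: 05:52–10:14 = 4 h 22 min; less 30 min break → 3 h 52 min
Fri: 08:26–12:59 = 4 h 33 min; less 30 min break → 4 h 3 min
Sat: 10:04–14:24 = 4 h 20 min; less 30 min break → 3 h 50 min
Thu reg 3 h 52 min / OT 0 h 0 min; Fri reg 4 h 3 min / OT 0 h 0 min; Sat reg 3 h 50 min / OT 0 h 0 min.
Totals: regular 11 h 45 min, overtime 0 h 0 min.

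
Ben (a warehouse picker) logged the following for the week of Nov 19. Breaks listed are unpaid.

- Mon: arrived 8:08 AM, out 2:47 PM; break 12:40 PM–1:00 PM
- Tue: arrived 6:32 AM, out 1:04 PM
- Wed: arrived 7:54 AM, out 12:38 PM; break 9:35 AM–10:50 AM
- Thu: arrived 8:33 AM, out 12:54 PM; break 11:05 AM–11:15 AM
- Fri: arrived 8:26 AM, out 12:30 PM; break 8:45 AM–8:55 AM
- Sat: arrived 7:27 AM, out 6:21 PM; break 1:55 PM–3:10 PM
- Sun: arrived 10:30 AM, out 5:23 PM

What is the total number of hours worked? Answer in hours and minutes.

40 h 57 min

Mon: 8:08 AM–2:47 PM = 6 h 39 min; less 20 min break → 6 h 19 min
Tue: 6:32 AM–1:04 PM = 6 h 32 min
Wed: 7:54 AM–12:38 PM = 4 h 44 min; less 75 min break → 3 h 29 min
Thu: 8:33 AM–12:54 PM = 4 h 21 min; less 10 min break → 4 h 11 min
Fri: 8:26 AM–12:30 PM = 4 h 4 min; less 10 min break → 3 h 54 min
Sat: 7:27 AM–6:21 PM = 10 h 54 min; less 75 min break → 9 h 39 min
Sun: 10:30 AM–5:23 PM = 6 h 53 min
Total: 6 h 19 min + 6 h 32 min + 3 h 29 min + 4 h 11 min + 3 h 54 min + 9 h 39 min + 6 h 53 min = 40 h 57 min.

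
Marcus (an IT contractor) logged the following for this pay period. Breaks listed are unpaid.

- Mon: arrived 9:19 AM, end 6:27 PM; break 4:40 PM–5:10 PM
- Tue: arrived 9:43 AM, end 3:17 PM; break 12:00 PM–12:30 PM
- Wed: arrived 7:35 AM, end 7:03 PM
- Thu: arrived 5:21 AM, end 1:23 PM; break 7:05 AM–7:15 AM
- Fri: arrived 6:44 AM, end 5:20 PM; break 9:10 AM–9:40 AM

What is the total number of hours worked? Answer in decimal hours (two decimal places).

43.13 hours

Mon: 9:19 AM–6:27 PM = 9 h 8 min; less 30 min break → 8 h 38 min
Tue: 9:43 AM–3:17 PM = 5 h 34 min; less 30 min break → 5 h 4 min
Wed: 7:35 AM–7:03 PM = 11 h 28 min
Thu: 5:21 AM–1:23 PM = 8 h 2 min; less 10 min break → 7 h 52 min
Fri: 6:44 AM–5:20 PM = 10 h 36 min; less 30 min break → 10 h 6 min
Total: 8 h 38 min + 5 h 4 min + 11 h 28 min + 7 h 52 min + 10 h 6 min = 43 h 8 min.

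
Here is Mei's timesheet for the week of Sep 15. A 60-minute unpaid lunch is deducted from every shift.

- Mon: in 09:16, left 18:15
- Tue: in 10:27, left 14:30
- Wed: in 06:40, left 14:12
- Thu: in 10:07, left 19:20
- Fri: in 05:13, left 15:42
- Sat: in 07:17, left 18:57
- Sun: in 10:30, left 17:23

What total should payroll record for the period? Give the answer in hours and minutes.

51 h 49 min

Mon: 09:16–18:15 = 8 h 59 min; less 60 min break → 7 h 59 min
Tue: 10:27–14:30 = 4 h 3 min; less 60 min break → 3 h 3 min
Wed: 06:40–14:12 = 7 h 32 min; less 60 min break → 6 h 32 min
Thu: 10:07–19:20 = 9 h 13 min; less 60 min break → 8 h 13 min
Fri: 05:13–15:42 = 10 h 29 min; less 60 min break → 9 h 29 min
Sat: 07:17–18:57 = 11 h 40 min; less 60 min break → 10 h 40 min
Sun: 10:30–17:23 = 6 h 53 min; less 60 min break → 5 h 53 min
Total: 7 h 59 min + 3 h 3 min + 6 h 32 min + 8 h 13 min + 9 h 29 min + 10 h 40 min + 5 h 53 min = 51 h 49 min.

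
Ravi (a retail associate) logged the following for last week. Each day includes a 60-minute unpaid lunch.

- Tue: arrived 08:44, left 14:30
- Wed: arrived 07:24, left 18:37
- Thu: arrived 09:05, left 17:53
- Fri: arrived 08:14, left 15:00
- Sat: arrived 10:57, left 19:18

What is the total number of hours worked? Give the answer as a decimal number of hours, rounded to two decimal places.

35.90 hours

Tue: 08:44–14:30 = 5 h 46 min; less 60 min break → 4 h 46 min
Wed: 07:24–18:37 = 11 h 13 min; less 60 min break → 10 h 13 min
Thu: 09:05–17:53 = 8 h 48 min; less 60 min break → 7 h 48 min
Fri: 08:14–15:00 = 6 h 46 min; less 60 min break → 5 h 46 min
Sat: 10:57–19:18 = 8 h 21 min; less 60 min break → 7 h 21 min
Total: 4 h 46 min + 10 h 13 min + 7 h 48 min + 5 h 46 min + 7 h 21 min = 35 h 54 min.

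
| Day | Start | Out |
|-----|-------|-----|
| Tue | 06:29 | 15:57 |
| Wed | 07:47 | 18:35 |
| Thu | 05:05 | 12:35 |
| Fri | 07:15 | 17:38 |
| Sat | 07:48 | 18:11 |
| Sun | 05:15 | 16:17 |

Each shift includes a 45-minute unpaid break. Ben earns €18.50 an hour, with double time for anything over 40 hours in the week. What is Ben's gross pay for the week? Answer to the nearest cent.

Tue: 06:29–15:57 = 9 h 28 min; less 45 min break → 8 h 43 min
Wed: 07:47–18:35 = 10 h 48 min; less 45 min break → 10 h 3 min
Thu: 05:05–12:35 = 7 h 30 min; less 45 min break → 6 h 45 min
Fri: 07:15–17:38 = 10 h 23 min; less 45 min break → 9 h 38 min
Sat: 07:48–18:11 = 10 h 23 min; less 45 min break → 9 h 38 min
Sun: 05:15–16:17 = 11 h 2 min; less 45 min break → 10 h 17 min
Total worked: 55 h 4 min = 3304 min.
Regular 40 h 0 min = 2400 min at €18.50/h; overtime 15 h 4 min = 904 min at €37.00/h.
Pay = (2400 × €18.50 + 904 × €37.00) ÷ 60 = €1297.47.

€1297.47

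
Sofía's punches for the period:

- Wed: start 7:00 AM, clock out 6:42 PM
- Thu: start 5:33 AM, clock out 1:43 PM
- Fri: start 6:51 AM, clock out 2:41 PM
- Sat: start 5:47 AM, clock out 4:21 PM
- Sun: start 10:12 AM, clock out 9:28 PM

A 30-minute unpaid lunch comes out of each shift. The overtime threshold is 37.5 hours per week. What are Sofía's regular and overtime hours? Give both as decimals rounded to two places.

Wed: 7:00 AM–6:42 PM = 11 h 42 min; less 30 min break → 11 h 12 min
Thu: 5:33 AM–1:43 PM = 8 h 10 min; less 30 min break → 7 h 40 min
Fri: 6:51 AM–2:41 PM = 7 h 50 min; less 30 min break → 7 h 20 min
Sat: 5:47 AM–4:21 PM = 10 h 34 min; less 30 min break → 10 h 4 min
Sun: 10:12 AM–9:28 PM = 11 h 16 min; less 30 min break → 10 h 46 min
Total worked: 47 h 2 min = 47.03 h.
Threshold 37.5 h → overtime 9 h 32 min, regular 37 h 30 min.

Regular 37.50 hours, overtime 9.53 hours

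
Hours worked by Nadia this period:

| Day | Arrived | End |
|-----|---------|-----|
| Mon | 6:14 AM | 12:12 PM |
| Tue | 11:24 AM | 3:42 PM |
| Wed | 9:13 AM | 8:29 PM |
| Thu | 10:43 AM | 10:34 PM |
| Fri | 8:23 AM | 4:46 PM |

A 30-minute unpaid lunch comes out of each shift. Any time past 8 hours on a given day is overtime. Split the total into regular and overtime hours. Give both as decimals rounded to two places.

Regular 33.15 hours, overtime 6.12 hours

Mon: 6:14 AM–12:12 PM = 5 h 58 min; less 30 min break → 5 h 28 min
Tue: 11:24 AM–3:42 PM = 4 h 18 min; less 30 min break → 3 h 48 min
Wed: 9:13 AM–8:29 PM = 11 h 16 min; less 30 min break → 10 h 46 min
Thu: 10:43 AM–10:34 PM = 11 h 51 min; less 30 min break → 11 h 21 min
Fri: 8:23 AM–4:46 PM = 8 h 23 min; less 30 min break → 7 h 53 min
Mon reg 5 h 28 min / OT 0 h 0 min; Tue reg 3 h 48 min / OT 0 h 0 min; Wed reg 8 h 0 min / OT 2 h 46 min; Thu reg 8 h 0 min / OT 3 h 21 min; Fri reg 7 h 53 min / OT 0 h 0 min.
Totals: regular 33 h 9 min, overtime 6 h 7 min.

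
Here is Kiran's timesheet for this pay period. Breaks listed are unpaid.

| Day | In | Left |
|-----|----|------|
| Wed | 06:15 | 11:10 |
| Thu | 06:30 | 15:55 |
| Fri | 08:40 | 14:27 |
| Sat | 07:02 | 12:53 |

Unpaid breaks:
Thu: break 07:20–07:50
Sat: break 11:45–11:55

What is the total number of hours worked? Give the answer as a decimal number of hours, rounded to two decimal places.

25.30 hours

Wed: 06:15–11:10 = 4 h 55 min
Thu: 06:30–15:55 = 9 h 25 min; less 30 min break → 8 h 55 min
Fri: 08:40–14:27 = 5 h 47 min
Sat: 07:02–12:53 = 5 h 51 min; less 10 min break → 5 h 41 min
Total: 4 h 55 min + 8 h 55 min + 5 h 47 min + 5 h 41 min = 25 h 18 min.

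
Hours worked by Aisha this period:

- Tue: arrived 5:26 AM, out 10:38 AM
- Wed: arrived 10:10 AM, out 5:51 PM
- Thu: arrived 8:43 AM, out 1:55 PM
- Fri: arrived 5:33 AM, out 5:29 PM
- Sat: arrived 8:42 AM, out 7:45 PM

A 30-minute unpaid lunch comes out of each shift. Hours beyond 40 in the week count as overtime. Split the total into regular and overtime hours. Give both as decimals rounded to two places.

Regular 38.57 hours, overtime 0.00 hours

Tue: 5:26 AM–10:38 AM = 5 h 12 min; less 30 min break → 4 h 42 min
Wed: 10:10 AM–5:51 PM = 7 h 41 min; less 30 min break → 7 h 11 min
Thu: 8:43 AM–1:55 PM = 5 h 12 min; less 30 min break → 4 h 42 min
Fri: 5:33 AM–5:29 PM = 11 h 56 min; less 30 min break → 11 h 26 min
Sat: 8:42 AM–7:45 PM = 11 h 3 min; less 30 min break → 10 h 33 min
Total worked: 38 h 34 min = 38.57 h.
Threshold 40 h → overtime 0 h 0 min, regular 38 h 34 min.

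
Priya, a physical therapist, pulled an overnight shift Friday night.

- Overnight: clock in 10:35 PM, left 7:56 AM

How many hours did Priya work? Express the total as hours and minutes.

Overnight: 10:35 PM → midnight = 1 h 25 min; midnight → 7:56 AM = 7 h 56 min; span 9 h 21 min

9 h 21 min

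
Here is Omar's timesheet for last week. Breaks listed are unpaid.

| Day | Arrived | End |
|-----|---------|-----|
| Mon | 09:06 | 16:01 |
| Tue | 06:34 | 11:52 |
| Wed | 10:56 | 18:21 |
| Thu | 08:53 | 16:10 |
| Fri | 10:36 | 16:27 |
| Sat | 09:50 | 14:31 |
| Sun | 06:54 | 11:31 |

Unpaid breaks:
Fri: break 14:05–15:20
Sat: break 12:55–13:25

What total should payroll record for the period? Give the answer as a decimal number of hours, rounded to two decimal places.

Mon: 09:06–16:01 = 6 h 55 min
Tue: 06:34–11:52 = 5 h 18 min
Wed: 10:56–18:21 = 7 h 25 min
Thu: 08:53–16:10 = 7 h 17 min
Fri: 10:36–16:27 = 5 h 51 min; less 75 min break → 4 h 36 min
Sat: 09:50–14:31 = 4 h 41 min; less 30 min break → 4 h 11 min
Sun: 06:54–11:31 = 4 h 37 min
Total: 6 h 55 min + 5 h 18 min + 7 h 25 min + 7 h 17 min + 4 h 36 min + 4 h 11 min + 4 h 37 min = 40 h 19 min.

40.32 hours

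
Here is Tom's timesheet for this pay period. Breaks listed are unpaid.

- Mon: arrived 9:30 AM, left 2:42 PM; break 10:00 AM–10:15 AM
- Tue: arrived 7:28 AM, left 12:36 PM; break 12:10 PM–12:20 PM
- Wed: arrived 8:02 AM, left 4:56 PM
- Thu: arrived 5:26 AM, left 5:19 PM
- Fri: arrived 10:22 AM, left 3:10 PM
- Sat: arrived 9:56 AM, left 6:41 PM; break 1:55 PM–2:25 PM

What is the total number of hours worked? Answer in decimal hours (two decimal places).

Mon: 9:30 AM–2:42 PM = 5 h 12 min; less 15 min break → 4 h 57 min
Tue: 7:28 AM–12:36 PM = 5 h 8 min; less 10 min break → 4 h 58 min
Wed: 8:02 AM–4:56 PM = 8 h 54 min
Thu: 5:26 AM–5:19 PM = 11 h 53 min
Fri: 10:22 AM–3:10 PM = 4 h 48 min
Sat: 9:56 AM–6:41 PM = 8 h 45 min; less 30 min break → 8 h 15 min
Total: 4 h 57 min + 4 h 58 min + 8 h 54 min + 11 h 53 min + 4 h 48 min + 8 h 15 min = 43 h 45 min.

43.75 hours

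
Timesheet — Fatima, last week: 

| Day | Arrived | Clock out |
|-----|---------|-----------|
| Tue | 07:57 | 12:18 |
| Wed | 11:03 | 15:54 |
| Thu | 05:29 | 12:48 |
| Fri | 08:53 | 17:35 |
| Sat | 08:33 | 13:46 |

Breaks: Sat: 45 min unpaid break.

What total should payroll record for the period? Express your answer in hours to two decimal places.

29.68 hours

Tue: 07:57–12:18 = 4 h 21 min
Wed: 11:03–15:54 = 4 h 51 min
Thu: 05:29–12:48 = 7 h 19 min
Fri: 08:53–17:35 = 8 h 42 min
Sat: 08:33–13:46 = 5 h 13 min; less 45 min break → 4 h 28 min
Total: 4 h 21 min + 4 h 51 min + 7 h 19 min + 8 h 42 min + 4 h 28 min = 29 h 41 min.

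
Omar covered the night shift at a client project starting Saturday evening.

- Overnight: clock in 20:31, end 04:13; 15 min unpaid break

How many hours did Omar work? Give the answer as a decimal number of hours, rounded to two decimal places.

7.45 hours

Overnight: 20:31 → midnight = 3 h 29 min; midnight → 04:13 = 4 h 13 min; span 7 h 42 min; less 15 min break → 7 h 27 min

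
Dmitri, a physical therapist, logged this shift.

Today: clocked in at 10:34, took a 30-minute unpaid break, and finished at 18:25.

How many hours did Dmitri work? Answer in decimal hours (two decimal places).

Today: 10:34–18:25 = 7 h 51 min; less 30 min break → 7 h 21 min

7.35 hours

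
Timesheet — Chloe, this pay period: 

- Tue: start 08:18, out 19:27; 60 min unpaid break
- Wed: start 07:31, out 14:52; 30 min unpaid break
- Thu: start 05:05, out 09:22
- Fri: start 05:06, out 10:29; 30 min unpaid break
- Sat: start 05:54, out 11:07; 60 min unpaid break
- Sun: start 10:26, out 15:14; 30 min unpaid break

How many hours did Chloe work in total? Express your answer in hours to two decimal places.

34.68 hours

Tue: 08:18–19:27 = 11 h 9 min; less 60 min break → 10 h 9 min
Wed: 07:31–14:52 = 7 h 21 min; less 30 min break → 6 h 51 min
Thu: 05:05–09:22 = 4 h 17 min
Fri: 05:06–10:29 = 5 h 23 min; less 30 min break → 4 h 53 min
Sat: 05:54–11:07 = 5 h 13 min; less 60 min break → 4 h 13 min
Sun: 10:26–15:14 = 4 h 48 min; less 30 min break → 4 h 18 min
Total: 10 h 9 min + 6 h 51 min + 4 h 17 min + 4 h 53 min + 4 h 13 min + 4 h 18 min = 34 h 41 min.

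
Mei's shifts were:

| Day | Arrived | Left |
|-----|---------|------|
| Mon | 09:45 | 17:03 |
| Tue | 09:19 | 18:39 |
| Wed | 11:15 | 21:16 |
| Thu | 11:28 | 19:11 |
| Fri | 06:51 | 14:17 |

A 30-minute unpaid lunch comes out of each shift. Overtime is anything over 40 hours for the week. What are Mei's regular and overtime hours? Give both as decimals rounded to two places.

Mon: 09:45–17:03 = 7 h 18 min; less 30 min break → 6 h 48 min
Tue: 09:19–18:39 = 9 h 20 min; less 30 min break → 8 h 50 min
Wed: 11:15–21:16 = 10 h 1 min; less 30 min break → 9 h 31 min
Thu: 11:28–19:11 = 7 h 43 min; less 30 min break → 7 h 13 min
Fri: 06:51–14:17 = 7 h 26 min; less 30 min break → 6 h 56 min
Total worked: 39 h 18 min = 39.30 h.
Threshold 40 h → overtime 0 h 0 min, regular 39 h 18 min.

Regular 39.30 hours, overtime 0.00 hours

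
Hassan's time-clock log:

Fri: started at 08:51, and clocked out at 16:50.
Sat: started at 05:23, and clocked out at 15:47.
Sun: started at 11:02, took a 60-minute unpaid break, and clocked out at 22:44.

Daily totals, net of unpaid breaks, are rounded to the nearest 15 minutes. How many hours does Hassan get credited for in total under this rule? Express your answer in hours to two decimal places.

Fri: 08:51–16:50 = 7 h 59 min → rounds to 8 h 0 min
Sat: 05:23–15:47 = 10 h 24 min → rounds to 10 h 30 min
Sun: 11:02–22:44 = 11 h 42 min − 60 min = 10 h 42 min → rounds to 10 h 45 min
Total credited: 29 h 15 min.

29.25 hours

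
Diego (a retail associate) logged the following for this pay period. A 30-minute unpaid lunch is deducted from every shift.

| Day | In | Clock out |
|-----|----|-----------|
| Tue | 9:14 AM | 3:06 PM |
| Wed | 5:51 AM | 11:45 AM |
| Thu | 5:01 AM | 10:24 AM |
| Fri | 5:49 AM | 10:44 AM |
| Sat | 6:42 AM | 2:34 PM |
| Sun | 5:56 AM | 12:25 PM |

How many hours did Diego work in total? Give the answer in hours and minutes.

33 h 25 min

Tue: 9:14 AM–3:06 PM = 5 h 52 min; less 30 min break → 5 h 22 min
Wed: 5:51 AM–11:45 AM = 5 h 54 min; less 30 min break → 5 h 24 min
Thu: 5:01 AM–10:24 AM = 5 h 23 min; less 30 min break → 4 h 53 min
Fri: 5:49 AM–10:44 AM = 4 h 55 min; less 30 min break → 4 h 25 min
Sat: 6:42 AM–2:34 PM = 7 h 52 min; less 30 min break → 7 h 22 min
Sun: 5:56 AM–12:25 PM = 6 h 29 min; less 30 min break → 5 h 59 min
Total: 5 h 22 min + 5 h 24 min + 4 h 53 min + 4 h 25 min + 7 h 22 min + 5 h 59 min = 33 h 25 min.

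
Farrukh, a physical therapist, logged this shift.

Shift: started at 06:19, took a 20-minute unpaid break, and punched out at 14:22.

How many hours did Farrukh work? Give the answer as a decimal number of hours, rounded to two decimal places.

Shift: 06:19–14:22 = 8 h 3 min; less 20 min break → 7 h 43 min

7.72 hours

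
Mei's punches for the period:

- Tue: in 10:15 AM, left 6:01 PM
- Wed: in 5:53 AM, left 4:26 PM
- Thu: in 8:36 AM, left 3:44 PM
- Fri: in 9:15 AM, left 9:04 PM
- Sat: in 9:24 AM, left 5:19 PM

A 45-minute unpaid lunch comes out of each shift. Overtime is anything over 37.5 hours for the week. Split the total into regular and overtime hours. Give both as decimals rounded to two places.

Tue: 10:15 AM–6:01 PM = 7 h 46 min; less 45 min break → 7 h 1 min
Wed: 5:53 AM–4:26 PM = 10 h 33 min; less 45 min break → 9 h 48 min
Thu: 8:36 AM–3:44 PM = 7 h 8 min; less 45 min break → 6 h 23 min
Fri: 9:15 AM–9:04 PM = 11 h 49 min; less 45 min break → 11 h 4 min
Sat: 9:24 AM–5:19 PM = 7 h 55 min; less 45 min break → 7 h 10 min
Total worked: 41 h 26 min = 41.43 h.
Threshold 37.5 h → overtime 3 h 56 min, regular 37 h 30 min.

Regular 37.50 hours, overtime 3.93 hours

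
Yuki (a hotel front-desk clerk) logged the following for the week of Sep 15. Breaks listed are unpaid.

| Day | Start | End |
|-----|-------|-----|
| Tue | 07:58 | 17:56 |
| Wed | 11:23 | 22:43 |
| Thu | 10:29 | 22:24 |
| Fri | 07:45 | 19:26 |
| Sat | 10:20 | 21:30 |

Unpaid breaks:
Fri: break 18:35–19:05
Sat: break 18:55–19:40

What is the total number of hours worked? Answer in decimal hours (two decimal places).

54.82 hours

Tue: 07:58–17:56 = 9 h 58 min
Wed: 11:23–22:43 = 11 h 20 min
Thu: 10:29–22:24 = 11 h 55 min
Fri: 07:45–19:26 = 11 h 41 min; less 30 min break → 11 h 11 min
Sat: 10:20–21:30 = 11 h 10 min; less 45 min break → 10 h 25 min
Total: 9 h 58 min + 11 h 20 min + 11 h 55 min + 11 h 11 min + 10 h 25 min = 54 h 49 min.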